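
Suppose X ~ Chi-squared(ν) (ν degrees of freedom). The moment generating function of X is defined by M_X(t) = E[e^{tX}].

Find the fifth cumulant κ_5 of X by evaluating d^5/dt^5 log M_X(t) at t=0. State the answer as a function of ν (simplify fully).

M_X(t) = (1 - 2*t)^(-ν/2)
K_X(t) = log M_X(t) = -ν*log(1 - 2*t)/2
K^(5)(t) = -384*ν/(32*t^5 - 80*t^4 + 80*t^3 - 40*t^2 + 10*t - 1)

κ_5 = K^(5)(0) = 384*ν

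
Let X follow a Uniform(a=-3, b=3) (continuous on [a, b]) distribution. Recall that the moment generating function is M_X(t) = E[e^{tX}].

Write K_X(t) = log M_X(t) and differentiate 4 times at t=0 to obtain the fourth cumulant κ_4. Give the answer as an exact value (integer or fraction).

κ_4 = D^4[K](0) = -54/5

M_X(t) = (e^(3*t) - e^(-3*t))/(6*t)
K_X(t) = log M_X(t) = -log(t) + log(e^(3*t) - e^(-3*t)) - log(6)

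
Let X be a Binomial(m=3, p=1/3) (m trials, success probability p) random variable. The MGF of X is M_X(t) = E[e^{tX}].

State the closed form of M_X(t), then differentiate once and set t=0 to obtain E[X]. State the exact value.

E[X] = M′(0) = 1

M_X(t) = (e^(t)/3 + 2/3)^3
M′(t) = e^(3*t)/9 + 4*e^(2*t)/9 + 4*e^(t)/9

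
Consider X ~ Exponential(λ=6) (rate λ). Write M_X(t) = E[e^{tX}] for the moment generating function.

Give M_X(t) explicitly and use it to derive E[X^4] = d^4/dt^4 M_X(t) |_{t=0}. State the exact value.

E[X^4] = D^4[M](0) = 1/54

M_X(t) = 6/(6 - t)
D^4[M](t) = -144/(t^5 - 30*t^4 + 360*t^3 - 2160*t^2 + 6480*t - 7776)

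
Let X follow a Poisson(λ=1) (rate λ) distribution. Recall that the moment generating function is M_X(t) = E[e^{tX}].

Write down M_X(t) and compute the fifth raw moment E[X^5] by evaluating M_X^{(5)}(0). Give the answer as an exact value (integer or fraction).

M_X(t) = e^(e^(t) - 1)
dM/dt = e^(-1)*e^(t)*e^(e^(t))
d^2M/dt^2 = (e^(2*t)*e^(e^(t)) + e^(t)*e^(e^(t)))*e^(-1)
d^3M/dt^3 = (e^(3*t)*e^(e^(t)) + 3*e^(2*t)*e^(e^(t)) + e^(t)*e^(e^(t)))*e^(-1)
d^4M/dt^4 = (e^(4*t)*e^(e^(t)) + 6*e^(3*t)*e^(e^(t)) + 7*e^(2*t)*e^(e^(t)) + e^(t)*e^(e^(t)))*e^(-1)
d^5M/dt^5 = (e^(5*t)*e^(e^(t)) + 10*e^(4*t)*e^(e^(t)) + 25*e^(3*t)*e^(e^(t)) + 15*e^(2*t)*e^(e^(t)) + e^(t)*e^(e^(t)))*e^(-1)

E[X^5] = d^5M/dt^5 |_{t=0} = 52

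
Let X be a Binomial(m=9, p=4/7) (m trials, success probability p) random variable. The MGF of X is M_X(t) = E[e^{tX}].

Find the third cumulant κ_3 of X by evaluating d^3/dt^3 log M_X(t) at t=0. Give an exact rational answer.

M_X(t) = (4*e^(t)/7 + 3/7)^9
K_X(t) = log M_X(t) = 9*log(4*e^(t)/7 + 3/7)
dK/dt = 36*e^(t)/(4*e^(t) + 3)
d^2K/dt^2 = 108*e^(t)/(16*e^(2*t) + 24*e^(t) + 9)
d^3K/dt^3 = (-432*e^(2*t) + 324*e^(t))/(64*e^(3*t) + 144*e^(2*t) + 108*e^(t) + 27)

κ_3 = d^3K/dt^3 |_{t=0} = -108/343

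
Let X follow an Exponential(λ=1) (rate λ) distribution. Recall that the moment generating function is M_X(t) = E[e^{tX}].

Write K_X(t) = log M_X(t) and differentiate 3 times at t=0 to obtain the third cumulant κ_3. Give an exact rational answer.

κ_3 = d^3K/dt^3 |_{t=0} = 2

M_X(t) = 1/(1 - t)
K_X(t) = log M_X(t) = -log(1 - t)
dK/dt = -1/(t - 1)
d^2K/dt^2 = 1/(t^2 - 2*t + 1)
d^3K/dt^3 = -2/(t^3 - 3*t^2 + 3*t - 1)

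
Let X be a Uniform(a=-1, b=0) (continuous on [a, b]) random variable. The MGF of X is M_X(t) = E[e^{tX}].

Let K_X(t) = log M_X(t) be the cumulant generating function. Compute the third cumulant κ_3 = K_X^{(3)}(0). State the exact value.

κ_3 = K′′′(0) = 0

M_X(t) = (1 - e^(-t))/t
K_X(t) = log M_X(t) = -log(t) + log(1 - e^(-t))
K′(t) = (t - e^(t) + 1)/(t*e^(t) - t)
K′′(t) = (-t^2*e^(t) + e^(2*t) - 2*e^(t) + 1)/(t^2*e^(2*t) - 2*t^2*e^(t) + t^2)
K′′′(t) = (t^3*e^(2*t) + t^3*e^(t) - 2*e^(3*t) + 6*e^(2*t) - 6*e^(t) + 2)/(t^3*e^(3*t) - 3*t^3*e^(2*t) + 3*t^3*e^(t) - t^3)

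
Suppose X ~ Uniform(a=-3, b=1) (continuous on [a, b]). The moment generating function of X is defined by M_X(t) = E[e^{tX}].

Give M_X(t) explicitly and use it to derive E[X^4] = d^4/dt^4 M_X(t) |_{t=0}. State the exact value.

M_X(t) = (e^(t) - e^(-3*t))/(4*t)
M′(t) = (t*e^(4*t) + 3*t - e^(4*t) + 1)*e^(-3*t)/(4*t^2)
M′′(t) = (t^2*e^(4*t) - 9*t^2 - 2*t*e^(4*t) - 6*t + 2*e^(4*t) - 2)*e^(-3*t)/(4*t^3)
M′′′(t) = (t^3*e^(4*t) + 27*t^3 - 3*t^2*e^(4*t) + 27*t^2 + 6*t*e^(4*t) + 18*t - 6*e^(4*t) + 6)*e^(-3*t)/(4*t^4)
M′′′′(t) = (t^4*e^(4*t) - 81*t^4 - 4*t^3*e^(4*t) - 108*t^3 + 12*t^2*e^(4*t) - 108*t^2 - 24*t*e^(4*t) - 72*t + 24*e^(4*t) - 24)*e^(-3*t)/(4*t^5)

E[X^4] = M′′′′(0) = 61/5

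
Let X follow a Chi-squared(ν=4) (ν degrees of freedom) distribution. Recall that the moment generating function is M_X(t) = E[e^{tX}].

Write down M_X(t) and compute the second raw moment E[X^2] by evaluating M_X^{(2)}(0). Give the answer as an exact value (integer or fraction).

M_X(t) = (1 - 2*t)^(-2)
M′(t) = -4/(8*t^3 - 12*t^2 + 6*t - 1)
M′′(t) = 24/(16*t^4 - 32*t^3 + 24*t^2 - 8*t + 1)

E[X^2] = M′′(0) = 24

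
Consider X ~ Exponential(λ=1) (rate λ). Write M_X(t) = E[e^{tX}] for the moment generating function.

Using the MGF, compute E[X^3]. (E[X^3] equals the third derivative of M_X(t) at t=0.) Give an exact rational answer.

E[X^3] = M′′′(0) = 6

M_X(t) = 1/(1 - t)
M′(t) = 1/(t^2 - 2*t + 1)
M′′(t) = -2/(t^3 - 3*t^2 + 3*t - 1)
M′′′(t) = 6/(t^4 - 4*t^3 + 6*t^2 - 4*t + 1)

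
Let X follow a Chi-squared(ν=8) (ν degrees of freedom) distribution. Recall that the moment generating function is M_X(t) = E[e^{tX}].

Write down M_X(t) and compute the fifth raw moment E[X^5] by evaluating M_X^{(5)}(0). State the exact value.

E[X^5] = D^5[M](0) = 215040

M_X(t) = (1 - 2*t)^(-4)
D^5[M](t) = -215040/(512*t^9 - 2304*t^8 + 4608*t^7 - 5376*t^6 + 4032*t^5 - 2016*t^4 + 672*t^3 - 144*t^2 + 18*t - 1)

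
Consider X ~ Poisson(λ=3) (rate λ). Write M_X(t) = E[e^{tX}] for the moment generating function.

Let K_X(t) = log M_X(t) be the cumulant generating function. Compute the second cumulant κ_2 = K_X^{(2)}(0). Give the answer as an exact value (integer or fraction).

M_X(t) = e^(3*e^(t) - 3)
K_X(t) = log M_X(t) = 3*e^(t) - 3
K′(t) = 3*e^(t)
K′′(t) = 3*e^(t)

κ_2 = K′′(0) = 3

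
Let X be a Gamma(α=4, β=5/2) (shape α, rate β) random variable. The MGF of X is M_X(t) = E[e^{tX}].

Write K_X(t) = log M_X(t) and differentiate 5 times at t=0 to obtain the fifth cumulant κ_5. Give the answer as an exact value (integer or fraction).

κ_5 = K^(5)(0) = 3072/3125

M_X(t) = 625/(16*(5/2 - t)^4)
K_X(t) = log M_X(t) = -4*log(5/2 - t) - 4*log(2) + 4*log(5)
K^(5)(t) = -3072/(32*t^5 - 400*t^4 + 2000*t^3 - 5000*t^2 + 6250*t - 3125)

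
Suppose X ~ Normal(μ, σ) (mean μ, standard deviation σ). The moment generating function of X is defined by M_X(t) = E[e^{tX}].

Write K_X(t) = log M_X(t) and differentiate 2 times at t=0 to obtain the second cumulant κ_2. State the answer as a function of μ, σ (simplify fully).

κ_2 = K^(2)(0) = σ^2

M_X(t) = e^(μ*t + σ^2*t^2/2)
K_X(t) = log M_X(t) = μ*t + σ^2*t^2/2
K^(2)(t) = σ^2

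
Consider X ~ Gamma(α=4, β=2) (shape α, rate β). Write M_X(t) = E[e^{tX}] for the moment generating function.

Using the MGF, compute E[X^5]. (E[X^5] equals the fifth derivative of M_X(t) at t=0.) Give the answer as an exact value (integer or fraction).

E[X^5] = M^(5)(0) = 210

M_X(t) = 16/(2 - t)^4
M^(5)(t) = -107520/(t^9 - 18*t^8 + 144*t^7 - 672*t^6 + 2016*t^5 - 4032*t^4 + 5376*t^3 - 4608*t^2 + 2304*t - 512)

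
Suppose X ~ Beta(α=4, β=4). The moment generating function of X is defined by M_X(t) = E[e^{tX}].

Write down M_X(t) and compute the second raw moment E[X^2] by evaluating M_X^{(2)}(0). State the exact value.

M_X(t) = ₁F₁(4; 8; t)
M^(2)(t) = 5*₁F₁(6; 10; t)/18

E[X^2] = M^(2)(0) = 5/18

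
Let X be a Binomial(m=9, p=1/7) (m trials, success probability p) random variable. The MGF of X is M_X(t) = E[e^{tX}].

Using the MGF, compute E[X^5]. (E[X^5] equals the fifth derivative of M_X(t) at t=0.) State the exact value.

E[X^5] = M′′′′′(0) = 176607/2401

M_X(t) = (e^(t)/7 + 6/7)^9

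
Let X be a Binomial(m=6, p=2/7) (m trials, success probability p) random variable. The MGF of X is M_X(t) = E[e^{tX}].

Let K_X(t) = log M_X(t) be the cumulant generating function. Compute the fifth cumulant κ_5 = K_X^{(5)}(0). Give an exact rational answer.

M_X(t) = (2*e^(t)/7 + 5/7)^6
K_X(t) = log M_X(t) = 6*log(2*e^(t)/7 + 5/7)
K^(5)(t) = (-480*e^(4*t) + 13200*e^(3*t) - 33000*e^(2*t) + 7500*e^(t))/(32*e^(5*t) + 400*e^(4*t) + 2000*e^(3*t) + 5000*e^(2*t) + 6250*e^(t) + 3125)

κ_5 = K^(5)(0) = -12780/16807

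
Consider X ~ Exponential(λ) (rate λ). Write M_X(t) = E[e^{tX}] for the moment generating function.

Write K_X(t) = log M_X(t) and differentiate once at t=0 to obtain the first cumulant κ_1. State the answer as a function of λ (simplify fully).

κ_1 = K^(1)(0) = 1/λ

M_X(t) = λ/(λ - t)
K_X(t) = log M_X(t) = log(λ) - log(λ - t)
K^(1)(t) = -1/(-λ + t)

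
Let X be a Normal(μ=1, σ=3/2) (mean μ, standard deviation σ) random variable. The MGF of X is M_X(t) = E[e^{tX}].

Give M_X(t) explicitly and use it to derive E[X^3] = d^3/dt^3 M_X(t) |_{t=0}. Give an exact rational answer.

E[X^3] = M′′′(0) = 31/4

M_X(t) = e^(9*t^2/8 + t)
M′(t) = 9*t*e^(t)*e^(9*t^2/8)/4 + e^(t)*e^(9*t^2/8)
M′′(t) = 81*t^2*e^(t)*e^(9*t^2/8)/16 + 9*t*e^(t)*e^(9*t^2/8)/2 + 13*e^(t)*e^(9*t^2/8)/4
M′′′(t) = 729*t^3*e^(t)*e^(9*t^2/8)/64 + 243*t^2*e^(t)*e^(9*t^2/8)/16 + 351*t*e^(t)*e^(9*t^2/8)/16 + 31*e^(t)*e^(9*t^2/8)/4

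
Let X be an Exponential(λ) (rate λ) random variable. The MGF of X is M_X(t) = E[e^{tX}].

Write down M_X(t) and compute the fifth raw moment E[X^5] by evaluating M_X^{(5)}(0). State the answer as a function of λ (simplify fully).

E[X^5] = d^5M/dt^5 |_{t=0} = 120/λ^5

M_X(t) = λ/(λ - t)
dM/dt = λ/(λ^2 - 2*λ*t + t^2)
d^2M/dt^2 = -2*λ/(-λ^3 + 3*λ^2*t - 3*λ*t^2 + t^3)
d^3M/dt^3 = 6*λ/(λ^4 - 4*λ^3*t + 6*λ^2*t^2 - 4*λ*t^3 + t^4)
d^4M/dt^4 = -24*λ/(-λ^5 + 5*λ^4*t - 10*λ^3*t^2 + 10*λ^2*t^3 - 5*λ*t^4 + t^5)
d^5M/dt^5 = 120*λ/(λ^6 - 6*λ^5*t + 15*λ^4*t^2 - 20*λ^3*t^3 + 15*λ^2*t^4 - 6*λ*t^5 + t^6)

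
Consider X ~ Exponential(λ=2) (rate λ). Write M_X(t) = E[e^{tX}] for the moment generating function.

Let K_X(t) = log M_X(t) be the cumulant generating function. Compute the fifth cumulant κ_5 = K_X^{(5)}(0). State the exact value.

M_X(t) = 2/(2 - t)
K_X(t) = log M_X(t) = -log(2 - t) + log(2)
dK/dt = -1/(t - 2)
d^2K/dt^2 = 1/(t^2 - 4*t + 4)
d^3K/dt^3 = -2/(t^3 - 6*t^2 + 12*t - 8)
d^4K/dt^4 = 6/(t^4 - 8*t^3 + 24*t^2 - 32*t + 16)
d^5K/dt^5 = -24/(t^5 - 10*t^4 + 40*t^3 - 80*t^2 + 80*t - 32)

κ_5 = d^5K/dt^5 |_{t=0} = 3/4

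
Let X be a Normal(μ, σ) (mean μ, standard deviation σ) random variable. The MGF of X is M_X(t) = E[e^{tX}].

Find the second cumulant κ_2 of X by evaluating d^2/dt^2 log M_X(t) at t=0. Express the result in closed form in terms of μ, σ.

M_X(t) = e^(μ*t + σ^2*t^2/2)
K_X(t) = log M_X(t) = μ*t + σ^2*t^2/2
dK/dt = μ + σ^2*t
d^2K/dt^2 = σ^2

κ_2 = d^2K/dt^2 |_{t=0} = σ^2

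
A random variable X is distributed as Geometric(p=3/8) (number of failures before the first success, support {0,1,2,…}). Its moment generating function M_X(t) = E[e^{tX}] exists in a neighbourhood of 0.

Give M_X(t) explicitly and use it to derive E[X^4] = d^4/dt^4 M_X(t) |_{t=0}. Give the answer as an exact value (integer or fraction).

M_X(t) = 3/(8*(1 - 5*e^(t)/8))
dM/dt = 15*e^(t)/(25*e^(2*t) - 80*e^(t) + 64)
d^2M/dt^2 = (-75*e^(2*t) - 120*e^(t))/(125*e^(3*t) - 600*e^(2*t) + 960*e^(t) - 512)
d^3M/dt^3 = (375*e^(3*t) + 2400*e^(2*t) + 960*e^(t))/(625*e^(4*t) - 4000*e^(3*t) + 9600*e^(2*t) - 10240*e^(t) + 4096)
d^4M/dt^4 = (-1875*e^(4*t) - 33000*e^(3*t) - 52800*e^(2*t) - 7680*e^(t))/(3125*e^(5*t) - 25000*e^(4*t) + 80000*e^(3*t) - 128000*e^(2*t) + 102400*e^(t) - 32768)

E[X^4] = d^4M/dt^4 |_{t=0} = 10595/27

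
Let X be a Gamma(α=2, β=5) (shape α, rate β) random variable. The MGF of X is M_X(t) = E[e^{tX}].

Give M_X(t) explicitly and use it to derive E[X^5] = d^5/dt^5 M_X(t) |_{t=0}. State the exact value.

M_X(t) = 25/(5 - t)^2
M′(t) = -50/(t^3 - 15*t^2 + 75*t - 125)
M′′(t) = 150/(t^4 - 20*t^3 + 150*t^2 - 500*t + 625)
M′′′(t) = -600/(t^5 - 25*t^4 + 250*t^3 - 1250*t^2 + 3125*t - 3125)
M′′′′(t) = 3000/(t^6 - 30*t^5 + 375*t^4 - 2500*t^3 + 9375*t^2 - 18750*t + 15625)
M′′′′′(t) = -18000/(t^7 - 35*t^6 + 525*t^5 - 4375*t^4 + 21875*t^3 - 65625*t^2 + 109375*t - 78125)

E[X^5] = M′′′′′(0) = 144/625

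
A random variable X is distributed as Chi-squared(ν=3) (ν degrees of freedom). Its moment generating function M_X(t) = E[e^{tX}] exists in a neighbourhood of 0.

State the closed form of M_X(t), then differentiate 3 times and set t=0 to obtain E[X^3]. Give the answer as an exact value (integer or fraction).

M_X(t) = (1 - 2*t)^(-3/2)
M^(3)(t) = 105/(16*t^4*√(1 - 2*t) - 32*t^3*√(1 - 2*t) + 24*t^2*√(1 - 2*t) - 8*t*√(1 - 2*t) + √(1 - 2*t))

E[X^3] = M^(3)(0) = 105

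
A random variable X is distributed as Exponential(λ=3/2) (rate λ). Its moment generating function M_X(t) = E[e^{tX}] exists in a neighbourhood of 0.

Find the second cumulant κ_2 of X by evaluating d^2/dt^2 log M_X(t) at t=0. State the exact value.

M_X(t) = 3/(2*(3/2 - t))
K_X(t) = log M_X(t) = -log(3/2 - t) - log(2) + log(3)
K^(2)(t) = 4/(4*t^2 - 12*t + 9)

κ_2 = K^(2)(0) = 4/9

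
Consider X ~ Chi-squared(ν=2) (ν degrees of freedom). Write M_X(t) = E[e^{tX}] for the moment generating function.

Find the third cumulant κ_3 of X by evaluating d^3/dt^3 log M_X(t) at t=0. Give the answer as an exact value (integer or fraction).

M_X(t) = 1/(1 - 2*t)
K_X(t) = log M_X(t) = -log(1 - 2*t)
K′(t) = -2/(2*t - 1)
K′′(t) = 4/(4*t^2 - 4*t + 1)
K′′′(t) = -16/(8*t^3 - 12*t^2 + 6*t - 1)

κ_3 = K′′′(0) = 16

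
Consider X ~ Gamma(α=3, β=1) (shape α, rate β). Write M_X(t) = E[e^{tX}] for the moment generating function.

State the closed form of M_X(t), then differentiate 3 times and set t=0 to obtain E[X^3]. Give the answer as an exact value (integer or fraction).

E[X^3] = D^3[M](0) = 60

M_X(t) = (1 - t)^(-3)
D^3[M](t) = 60/(t^6 - 6*t^5 + 15*t^4 - 20*t^3 + 15*t^2 - 6*t + 1)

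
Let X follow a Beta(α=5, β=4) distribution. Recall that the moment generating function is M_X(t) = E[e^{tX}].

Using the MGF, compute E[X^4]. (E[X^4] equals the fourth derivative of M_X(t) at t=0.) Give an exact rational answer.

M_X(t) = ₁F₁(5; 9; t)
M′(t) = 5*₁F₁(6; 10; t)/9
M′′(t) = ₁F₁(7; 11; t)/3
M′′′(t) = 7*₁F₁(8; 12; t)/33
M′′′′(t) = 14*₁F₁(9; 13; t)/99

E[X^4] = M′′′′(0) = 14/99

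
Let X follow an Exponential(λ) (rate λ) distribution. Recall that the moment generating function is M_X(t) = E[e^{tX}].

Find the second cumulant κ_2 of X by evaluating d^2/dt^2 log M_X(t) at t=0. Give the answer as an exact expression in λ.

κ_2 = d^2K/dt^2 |_{t=0} = λ^(-2)

M_X(t) = λ/(λ - t)
K_X(t) = log M_X(t) = log(λ) - log(λ - t)
dK/dt = -1/(-λ + t)
d^2K/dt^2 = 1/(λ^2 - 2*λ*t + t^2)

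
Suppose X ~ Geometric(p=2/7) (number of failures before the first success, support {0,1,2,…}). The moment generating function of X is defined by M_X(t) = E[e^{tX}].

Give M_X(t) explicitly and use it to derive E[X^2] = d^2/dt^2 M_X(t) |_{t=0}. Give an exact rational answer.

M_X(t) = 2/(7*(1 - 5*e^(t)/7))
dM/dt = 10*e^(t)/(25*e^(2*t) - 70*e^(t) + 49)
d^2M/dt^2 = (-50*e^(2*t) - 70*e^(t))/(125*e^(3*t) - 525*e^(2*t) + 735*e^(t) - 343)

E[X^2] = d^2M/dt^2 |_{t=0} = 15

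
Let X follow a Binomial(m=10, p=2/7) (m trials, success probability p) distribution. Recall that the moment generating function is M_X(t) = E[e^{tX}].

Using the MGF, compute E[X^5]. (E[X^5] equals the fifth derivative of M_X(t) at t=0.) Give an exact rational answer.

M_X(t) = (2*e^(t)/7 + 5/7)^10

E[X^5] = D^5[M](0) = 2224100/2401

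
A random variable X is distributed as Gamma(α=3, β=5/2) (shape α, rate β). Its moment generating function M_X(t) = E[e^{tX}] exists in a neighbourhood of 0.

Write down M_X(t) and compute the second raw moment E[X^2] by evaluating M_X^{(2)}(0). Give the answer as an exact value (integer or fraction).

E[X^2] = d^2M/dt^2 |_{t=0} = 48/25

M_X(t) = 125/(8*(5/2 - t)^3)
dM/dt = 750/(16*t^4 - 160*t^3 + 600*t^2 - 1000*t + 625)
d^2M/dt^2 = -6000/(32*t^5 - 400*t^4 + 2000*t^3 - 5000*t^2 + 6250*t - 3125)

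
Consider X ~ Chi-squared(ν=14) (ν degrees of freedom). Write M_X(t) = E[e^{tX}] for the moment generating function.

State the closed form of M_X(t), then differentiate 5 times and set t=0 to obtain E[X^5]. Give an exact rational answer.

E[X^5] = D^5[M](0) = 1774080

M_X(t) = (1 - 2*t)^(-7)
D^5[M](t) = 1774080/(4096*t^12 - 24576*t^11 + 67584*t^10 - 112640*t^9 + 126720*t^8 - 101376*t^7 + 59136*t^6 - 25344*t^5 + 7920*t^4 - 1760*t^3 + 264*t^2 - 24*t + 1)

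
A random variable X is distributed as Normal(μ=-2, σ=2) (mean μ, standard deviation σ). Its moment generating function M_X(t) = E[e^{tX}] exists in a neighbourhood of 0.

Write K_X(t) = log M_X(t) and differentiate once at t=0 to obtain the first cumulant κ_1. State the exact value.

κ_1 = D[K](0) = -2

M_X(t) = e^(2*t^2 - 2*t)
K_X(t) = log M_X(t) = 2*t^2 - 2*t
D[K](t) = 4*t - 2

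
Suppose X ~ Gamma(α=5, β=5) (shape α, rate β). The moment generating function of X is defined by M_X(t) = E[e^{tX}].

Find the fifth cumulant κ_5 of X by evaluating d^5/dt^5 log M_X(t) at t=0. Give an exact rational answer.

M_X(t) = 3125/(5 - t)^5
K_X(t) = log M_X(t) = -5*log(5 - t) + 5*log(5)
dK/dt = -5/(t - 5)
d^2K/dt^2 = 5/(t^2 - 10*t + 25)
d^3K/dt^3 = -10/(t^3 - 15*t^2 + 75*t - 125)
d^4K/dt^4 = 30/(t^4 - 20*t^3 + 150*t^2 - 500*t + 625)
d^5K/dt^5 = -120/(t^5 - 25*t^4 + 250*t^3 - 1250*t^2 + 3125*t - 3125)

κ_5 = d^5K/dt^5 |_{t=0} = 24/625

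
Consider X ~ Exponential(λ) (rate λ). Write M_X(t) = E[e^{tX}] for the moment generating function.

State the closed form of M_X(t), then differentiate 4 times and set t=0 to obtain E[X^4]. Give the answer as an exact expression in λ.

E[X^4] = M′′′′(0) = 24/λ^4

M_X(t) = λ/(λ - t)
M′(t) = λ/(λ^2 - 2*λ*t + t^2)
M′′(t) = -2*λ/(-λ^3 + 3*λ^2*t - 3*λ*t^2 + t^3)
M′′′(t) = 6*λ/(λ^4 - 4*λ^3*t + 6*λ^2*t^2 - 4*λ*t^3 + t^4)
M′′′′(t) = -24*λ/(-λ^5 + 5*λ^4*t - 10*λ^3*t^2 + 10*λ^2*t^3 - 5*λ*t^4 + t^5)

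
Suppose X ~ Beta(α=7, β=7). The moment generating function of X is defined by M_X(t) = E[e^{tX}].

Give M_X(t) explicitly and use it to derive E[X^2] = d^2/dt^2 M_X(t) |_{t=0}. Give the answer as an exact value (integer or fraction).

M_X(t) = ₁F₁(7; 14; t)
M′(t) = ₁F₁(8; 15; t)/2
M′′(t) = 4*₁F₁(9; 16; t)/15

E[X^2] = M′′(0) = 4/15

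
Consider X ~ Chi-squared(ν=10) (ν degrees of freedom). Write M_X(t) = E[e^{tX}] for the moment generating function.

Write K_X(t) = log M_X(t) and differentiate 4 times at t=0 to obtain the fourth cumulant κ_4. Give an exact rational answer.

M_X(t) = (1 - 2*t)^(-5)
K_X(t) = log M_X(t) = -5*log(1 - 2*t)
K′(t) = -10/(2*t - 1)
K′′(t) = 20/(4*t^2 - 4*t + 1)
K′′′(t) = -80/(8*t^3 - 12*t^2 + 6*t - 1)
K′′′′(t) = 480/(16*t^4 - 32*t^3 + 24*t^2 - 8*t + 1)

κ_4 = K′′′′(0) = 480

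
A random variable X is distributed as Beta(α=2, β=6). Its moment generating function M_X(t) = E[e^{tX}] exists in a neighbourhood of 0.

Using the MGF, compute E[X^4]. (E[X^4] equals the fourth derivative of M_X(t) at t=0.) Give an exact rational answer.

E[X^4] = M^(4)(0) = 1/66

M_X(t) = ₁F₁(2; 8; t)
M^(4)(t) = ₁F₁(6; 12; t)/66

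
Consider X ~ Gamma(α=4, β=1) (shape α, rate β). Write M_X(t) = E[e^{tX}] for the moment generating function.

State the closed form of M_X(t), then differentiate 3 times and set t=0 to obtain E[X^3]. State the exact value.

M_X(t) = (1 - t)^(-4)
M′(t) = -4/(t^5 - 5*t^4 + 10*t^3 - 10*t^2 + 5*t - 1)
M′′(t) = 20/(t^6 - 6*t^5 + 15*t^4 - 20*t^3 + 15*t^2 - 6*t + 1)
M′′′(t) = -120/(t^7 - 7*t^6 + 21*t^5 - 35*t^4 + 35*t^3 - 21*t^2 + 7*t - 1)

E[X^3] = M′′′(0) = 120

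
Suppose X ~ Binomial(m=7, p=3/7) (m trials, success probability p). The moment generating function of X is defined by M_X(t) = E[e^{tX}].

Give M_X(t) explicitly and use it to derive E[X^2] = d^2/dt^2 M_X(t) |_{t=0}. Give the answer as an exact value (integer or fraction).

M_X(t) = (3*e^(t)/7 + 4/7)^7
D^2[M](t) = 2187*e^(7*t)/16807 + 104976*e^(6*t)/117649 + 291600*e^(5*t)/117649 + 414720*e^(4*t)/117649 + 311040*e^(3*t)/117649 + 110592*e^(2*t)/117649 + 12288*e^(t)/117649

E[X^2] = D^2[M](0) = 75/7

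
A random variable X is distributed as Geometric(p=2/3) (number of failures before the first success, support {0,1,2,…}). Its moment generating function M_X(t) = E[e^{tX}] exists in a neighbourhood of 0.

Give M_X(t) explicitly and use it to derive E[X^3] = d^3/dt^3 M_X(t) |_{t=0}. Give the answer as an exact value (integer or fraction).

E[X^3] = M^(3)(0) = 11/4

M_X(t) = 2/(3*(1 - e^(t)/3))
M^(3)(t) = (2*e^(3*t) + 24*e^(2*t) + 18*e^(t))/(e^(4*t) - 12*e^(3*t) + 54*e^(2*t) - 108*e^(t) + 81)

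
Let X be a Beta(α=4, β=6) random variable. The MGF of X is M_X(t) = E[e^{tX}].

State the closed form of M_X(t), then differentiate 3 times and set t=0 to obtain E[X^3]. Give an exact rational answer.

M_X(t) = ₁F₁(4; 10; t)
D^3[M](t) = ₁F₁(7; 13; t)/11

E[X^3] = D^3[M](0) = 1/11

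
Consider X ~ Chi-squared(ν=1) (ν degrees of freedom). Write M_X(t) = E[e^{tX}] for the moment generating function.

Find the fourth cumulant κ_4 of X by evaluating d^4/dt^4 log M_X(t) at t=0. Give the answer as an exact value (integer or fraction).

κ_4 = K^(4)(0) = 48

M_X(t) = 1/√(1 - 2*t)
K_X(t) = log M_X(t) = -log(1 - 2*t)/2
K^(4)(t) = 48/(16*t^4 - 32*t^3 + 24*t^2 - 8*t + 1)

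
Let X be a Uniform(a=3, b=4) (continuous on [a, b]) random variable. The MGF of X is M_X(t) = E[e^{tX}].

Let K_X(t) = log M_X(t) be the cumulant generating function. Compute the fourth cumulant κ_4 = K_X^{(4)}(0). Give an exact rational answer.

κ_4 = K^(4)(0) = -1/120

M_X(t) = (e^(4*t) - e^(3*t))/t
K_X(t) = log M_X(t) = -log(t) + log(e^(4*t) - e^(3*t))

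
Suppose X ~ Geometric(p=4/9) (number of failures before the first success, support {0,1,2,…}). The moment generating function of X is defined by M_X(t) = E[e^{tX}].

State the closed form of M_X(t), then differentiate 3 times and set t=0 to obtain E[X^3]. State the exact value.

M_X(t) = 4/(9*(1 - 5*e^(t)/9))
dM/dt = 20*e^(t)/(25*e^(2*t) - 90*e^(t) + 81)
d^2M/dt^2 = (-100*e^(2*t) - 180*e^(t))/(125*e^(3*t) - 675*e^(2*t) + 1215*e^(t) - 729)
d^3M/dt^3 = (500*e^(3*t) + 3600*e^(2*t) + 1620*e^(t))/(625*e^(4*t) - 4500*e^(3*t) + 12150*e^(2*t) - 14580*e^(t) + 6561)

E[X^3] = d^3M/dt^3 |_{t=0} = 715/32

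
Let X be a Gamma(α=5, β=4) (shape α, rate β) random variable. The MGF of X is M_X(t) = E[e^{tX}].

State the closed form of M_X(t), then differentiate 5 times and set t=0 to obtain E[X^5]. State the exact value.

E[X^5] = M^(5)(0) = 945/64

M_X(t) = 1024/(4 - t)^5
M^(5)(t) = 15482880/(t^10 - 40*t^9 + 720*t^8 - 7680*t^7 + 53760*t^6 - 258048*t^5 + 860160*t^4 - 1966080*t^3 + 2949120*t^2 - 2621440*t + 1048576)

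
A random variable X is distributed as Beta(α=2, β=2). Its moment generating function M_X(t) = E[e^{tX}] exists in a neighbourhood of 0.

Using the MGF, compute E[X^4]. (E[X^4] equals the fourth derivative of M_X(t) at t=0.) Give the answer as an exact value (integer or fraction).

E[X^4] = M^(4)(0) = 1/7

M_X(t) = ₁F₁(2; 4; t)
M^(4)(t) = ₁F₁(6; 8; t)/7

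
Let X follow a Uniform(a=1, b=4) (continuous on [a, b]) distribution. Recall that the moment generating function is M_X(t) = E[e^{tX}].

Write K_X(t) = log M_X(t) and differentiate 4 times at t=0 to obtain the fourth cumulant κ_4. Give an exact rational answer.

M_X(t) = (e^(4*t) - e^(t))/(3*t)
K_X(t) = log M_X(t) = -log(t) + log(e^(4*t) - e^(t)) - log(3)
K′(t) = (4*t*e^(3*t) - t - e^(3*t) + 1)/(t*e^(3*t) - t)
K′′(t) = (-9*t^2*e^(3*t) + e^(6*t) - 2*e^(3*t) + 1)/(t^2*e^(6*t) - 2*t^2*e^(3*t) + t^2)
K′′′(t) = (27*t^3*e^(6*t) + 27*t^3*e^(3*t) - 2*e^(9*t) + 6*e^(6*t) - 6*e^(3*t) + 2)/(t^3*e^(9*t) - 3*t^3*e^(6*t) + 3*t^3*e^(3*t) - t^3)

κ_4 = K′′′′(0) = -27/40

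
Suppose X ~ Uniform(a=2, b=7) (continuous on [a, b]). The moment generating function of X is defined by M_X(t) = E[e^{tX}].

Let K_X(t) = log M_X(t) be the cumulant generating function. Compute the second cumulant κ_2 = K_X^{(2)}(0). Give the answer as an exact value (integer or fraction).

M_X(t) = (e^(7*t) - e^(2*t))/(5*t)
K_X(t) = log M_X(t) = -log(t) + log(e^(7*t) - e^(2*t)) - log(5)
K′(t) = (7*t*e^(5*t) - 2*t - e^(5*t) + 1)/(t*e^(5*t) - t)
K′′(t) = (-25*t^2*e^(5*t) + e^(10*t) - 2*e^(5*t) + 1)/(t^2*e^(10*t) - 2*t^2*e^(5*t) + t^2)

κ_2 = K′′(0) = 25/12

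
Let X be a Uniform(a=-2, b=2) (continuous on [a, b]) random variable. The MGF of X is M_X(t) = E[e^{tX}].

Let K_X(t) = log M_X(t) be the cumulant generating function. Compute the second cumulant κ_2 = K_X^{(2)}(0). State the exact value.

M_X(t) = (e^(2*t) - e^(-2*t))/(4*t)
K_X(t) = log M_X(t) = -log(t) + log(e^(2*t) - e^(-2*t)) - 2*log(2)
D^2[K](t) = (-16*t^2*e^(4*t) + e^(8*t) - 2*e^(4*t) + 1)/(t^2*e^(8*t) - 2*t^2*e^(4*t) + t^2)

κ_2 = D^2[K](0) = 4/3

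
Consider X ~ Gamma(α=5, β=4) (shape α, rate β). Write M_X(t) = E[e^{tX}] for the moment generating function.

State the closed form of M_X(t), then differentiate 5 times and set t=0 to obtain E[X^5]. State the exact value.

E[X^5] = d^5M/dt^5 |_{t=0} = 945/64

M_X(t) = 1024/(4 - t)^5
dM/dt = 5120/(t^6 - 24*t^5 + 240*t^4 - 1280*t^3 + 3840*t^2 - 6144*t + 4096)
d^2M/dt^2 = -30720/(t^7 - 28*t^6 + 336*t^5 - 2240*t^4 + 8960*t^3 - 21504*t^2 + 28672*t - 16384)
d^3M/dt^3 = 215040/(t^8 - 32*t^7 + 448*t^6 - 3584*t^5 + 17920*t^4 - 57344*t^3 + 114688*t^2 - 131072*t + 65536)
d^4M/dt^4 = -1720320/(t^9 - 36*t^8 + 576*t^7 - 5376*t^6 + 32256*t^5 - 129024*t^4 + 344064*t^3 - 589824*t^2 + 589824*t - 262144)
d^5M/dt^5 = 15482880/(t^10 - 40*t^9 + 720*t^8 - 7680*t^7 + 53760*t^6 - 258048*t^5 + 860160*t^4 - 1966080*t^3 + 2949120*t^2 - 2621440*t + 1048576)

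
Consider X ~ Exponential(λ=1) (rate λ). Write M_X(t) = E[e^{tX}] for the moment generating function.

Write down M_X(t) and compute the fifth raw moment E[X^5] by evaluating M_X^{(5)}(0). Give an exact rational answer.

E[X^5] = M′′′′′(0) = 120

M_X(t) = 1/(1 - t)
M′(t) = 1/(t^2 - 2*t + 1)
M′′(t) = -2/(t^3 - 3*t^2 + 3*t - 1)
M′′′(t) = 6/(t^4 - 4*t^3 + 6*t^2 - 4*t + 1)
M′′′′(t) = -24/(t^5 - 5*t^4 + 10*t^3 - 10*t^2 + 5*t - 1)
M′′′′′(t) = 120/(t^6 - 6*t^5 + 15*t^4 - 20*t^3 + 15*t^2 - 6*t + 1)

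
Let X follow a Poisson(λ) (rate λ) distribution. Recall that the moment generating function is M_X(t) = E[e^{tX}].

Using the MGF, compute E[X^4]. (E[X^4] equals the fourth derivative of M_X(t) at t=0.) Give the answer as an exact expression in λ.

M_X(t) = e^(λ*(e^(t) - 1))
M′(t) = λ*e^(-λ)*e^(t)*e^(λ*e^(t))
M′′(t) = (λ^2*e^(2*t)*e^(λ*e^(t)) + λ*e^(t)*e^(λ*e^(t)))*e^(-λ)
M′′′(t) = (λ^3*e^(3*t)*e^(λ*e^(t)) + 3*λ^2*e^(2*t)*e^(λ*e^(t)) + λ*e^(t)*e^(λ*e^(t)))*e^(-λ)
M′′′′(t) = (λ^4*e^(4*t)*e^(λ*e^(t)) + 6*λ^3*e^(3*t)*e^(λ*e^(t)) + 7*λ^2*e^(2*t)*e^(λ*e^(t)) + λ*e^(t)*e^(λ*e^(t)))*e^(-λ)

E[X^4] = M′′′′(0) = λ*(λ^3 + 6*λ^2 + 7*λ + 1)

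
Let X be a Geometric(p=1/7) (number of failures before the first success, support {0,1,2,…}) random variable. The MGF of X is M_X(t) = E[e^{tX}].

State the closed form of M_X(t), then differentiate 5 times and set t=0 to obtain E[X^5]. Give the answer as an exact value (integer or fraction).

M_X(t) = 1/(7*(1 - 6*e^(t)/7))
dM/dt = 6*e^(t)/(36*e^(2*t) - 84*e^(t) + 49)
d^2M/dt^2 = (-36*e^(2*t) - 42*e^(t))/(216*e^(3*t) - 756*e^(2*t) + 882*e^(t) - 343)
d^3M/dt^3 = (216*e^(3*t) + 1008*e^(2*t) + 294*e^(t))/(1296*e^(4*t) - 6048*e^(3*t) + 10584*e^(2*t) - 8232*e^(t) + 2401)
d^4M/dt^4 = (-1296*e^(4*t) - 16632*e^(3*t) - 19404*e^(2*t) - 2058*e^(t))/(7776*e^(5*t) - 45360*e^(4*t) + 105840*e^(3*t) - 123480*e^(2*t) + 72030*e^(t) - 16807)

E[X^5] = d^5M/dt^5 |_{t=0} = 1277646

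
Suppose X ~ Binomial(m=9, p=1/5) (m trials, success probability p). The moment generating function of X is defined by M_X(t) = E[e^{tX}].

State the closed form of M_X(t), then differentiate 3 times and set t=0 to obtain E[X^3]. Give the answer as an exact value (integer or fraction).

M_X(t) = (e^(t)/5 + 4/5)^9

E[X^3] = D^3[M](0) = 1809/125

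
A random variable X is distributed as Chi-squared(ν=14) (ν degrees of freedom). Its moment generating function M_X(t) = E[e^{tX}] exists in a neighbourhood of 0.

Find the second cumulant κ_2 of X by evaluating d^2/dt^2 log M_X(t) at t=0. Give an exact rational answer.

κ_2 = K′′(0) = 28

M_X(t) = (1 - 2*t)^(-7)
K_X(t) = log M_X(t) = -7*log(1 - 2*t)
K′(t) = -14/(2*t - 1)
K′′(t) = 28/(4*t^2 - 4*t + 1)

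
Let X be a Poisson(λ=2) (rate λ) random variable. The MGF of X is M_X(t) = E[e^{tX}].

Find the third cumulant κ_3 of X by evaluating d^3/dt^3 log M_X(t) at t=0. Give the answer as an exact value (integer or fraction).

M_X(t) = e^(2*e^(t) - 2)
K_X(t) = log M_X(t) = 2*e^(t) - 2
K^(3)(t) = 2*e^(t)

κ_3 = K^(3)(0) = 2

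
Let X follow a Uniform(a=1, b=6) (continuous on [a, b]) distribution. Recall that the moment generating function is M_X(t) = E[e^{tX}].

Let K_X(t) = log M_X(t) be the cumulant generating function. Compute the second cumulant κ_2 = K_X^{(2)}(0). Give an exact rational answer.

κ_2 = K^(2)(0) = 25/12

M_X(t) = (e^(6*t) - e^(t))/(5*t)
K_X(t) = log M_X(t) = -log(t) + log(e^(6*t) - e^(t)) - log(5)
K^(2)(t) = (-25*t^2*e^(5*t) + e^(10*t) - 2*e^(5*t) + 1)/(t^2*e^(10*t) - 2*t^2*e^(5*t) + t^2)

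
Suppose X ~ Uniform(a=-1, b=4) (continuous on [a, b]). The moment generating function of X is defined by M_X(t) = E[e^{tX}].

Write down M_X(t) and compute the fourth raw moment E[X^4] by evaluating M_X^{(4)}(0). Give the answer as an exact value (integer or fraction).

M_X(t) = (e^(4*t) - e^(-t))/(5*t)
M^(4)(t) = (256*t^4*e^(5*t) - t^4 - 256*t^3*e^(5*t) - 4*t^3 + 192*t^2*e^(5*t) - 12*t^2 - 96*t*e^(5*t) - 24*t + 24*e^(5*t) - 24)*e^(-t)/(5*t^5)

E[X^4] = M^(4)(0) = 41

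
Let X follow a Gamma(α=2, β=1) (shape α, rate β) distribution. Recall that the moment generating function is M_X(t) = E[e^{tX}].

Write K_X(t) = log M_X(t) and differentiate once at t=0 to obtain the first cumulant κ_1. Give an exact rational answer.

M_X(t) = (1 - t)^(-2)
K_X(t) = log M_X(t) = -2*log(1 - t)
K′(t) = -2/(t - 1)

κ_1 = K′(0) = 2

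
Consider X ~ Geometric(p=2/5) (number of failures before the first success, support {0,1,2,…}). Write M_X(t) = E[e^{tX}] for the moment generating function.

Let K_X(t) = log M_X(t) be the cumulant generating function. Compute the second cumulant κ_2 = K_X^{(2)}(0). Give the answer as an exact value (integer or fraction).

κ_2 = K′′(0) = 15/4

M_X(t) = 2/(5*(1 - 3*e^(t)/5))
K_X(t) = log M_X(t) = -log(1 - 3*e^(t)/5) - log(5) + log(2)
K′(t) = -3*e^(t)/(3*e^(t) - 5)
K′′(t) = 15*e^(t)/(9*e^(2*t) - 30*e^(t) + 25)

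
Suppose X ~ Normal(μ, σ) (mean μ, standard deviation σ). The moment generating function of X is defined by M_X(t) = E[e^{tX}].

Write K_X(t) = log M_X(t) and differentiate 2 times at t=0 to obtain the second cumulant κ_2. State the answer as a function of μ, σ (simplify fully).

κ_2 = K^(2)(0) = σ^2

M_X(t) = e^(μ*t + σ^2*t^2/2)
K_X(t) = log M_X(t) = μ*t + σ^2*t^2/2
K^(2)(t) = σ^2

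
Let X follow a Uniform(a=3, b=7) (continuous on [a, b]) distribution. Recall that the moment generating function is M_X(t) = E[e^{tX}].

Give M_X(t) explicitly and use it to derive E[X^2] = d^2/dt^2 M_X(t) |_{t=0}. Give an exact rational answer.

E[X^2] = M′′(0) = 79/3

M_X(t) = (e^(7*t) - e^(3*t))/(4*t)
M′(t) = (7*t*e^(7*t) - 3*t*e^(3*t) - e^(7*t) + e^(3*t))/(4*t^2)
M′′(t) = (49*t^2*e^(7*t) - 9*t^2*e^(3*t) - 14*t*e^(7*t) + 6*t*e^(3*t) + 2*e^(7*t) - 2*e^(3*t))/(4*t^3)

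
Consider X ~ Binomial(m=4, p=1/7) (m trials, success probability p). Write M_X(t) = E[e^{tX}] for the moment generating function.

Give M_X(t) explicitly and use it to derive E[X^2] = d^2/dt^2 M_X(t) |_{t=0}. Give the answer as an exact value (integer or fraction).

E[X^2] = d^2M/dt^2 |_{t=0} = 40/49

M_X(t) = (e^(t)/7 + 6/7)^4
dM/dt = 4*e^(4*t)/2401 + 72*e^(3*t)/2401 + 432*e^(2*t)/2401 + 864*e^(t)/2401
d^2M/dt^2 = 16*e^(4*t)/2401 + 216*e^(3*t)/2401 + 864*e^(2*t)/2401 + 864*e^(t)/2401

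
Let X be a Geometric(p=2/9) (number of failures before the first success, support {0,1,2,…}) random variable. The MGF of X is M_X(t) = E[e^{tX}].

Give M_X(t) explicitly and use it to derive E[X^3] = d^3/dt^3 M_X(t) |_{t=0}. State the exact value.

E[X^3] = D^3[M](0) = 1337/4

M_X(t) = 2/(9*(1 - 7*e^(t)/9))
D^3[M](t) = (686*e^(3*t) + 3528*e^(2*t) + 1134*e^(t))/(2401*e^(4*t) - 12348*e^(3*t) + 23814*e^(2*t) - 20412*e^(t) + 6561)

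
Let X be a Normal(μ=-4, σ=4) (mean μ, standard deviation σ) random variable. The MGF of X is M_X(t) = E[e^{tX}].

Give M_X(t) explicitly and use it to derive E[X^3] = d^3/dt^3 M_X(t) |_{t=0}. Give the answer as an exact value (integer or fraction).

E[X^3] = D^3[M](0) = -256

M_X(t) = e^(8*t^2 - 4*t)
D^3[M](t) = (4096*t^3*e^(8*t^2) - 3072*t^2*e^(8*t^2) + 1536*t*e^(8*t^2) - 256*e^(8*t^2))*e^(-4*t)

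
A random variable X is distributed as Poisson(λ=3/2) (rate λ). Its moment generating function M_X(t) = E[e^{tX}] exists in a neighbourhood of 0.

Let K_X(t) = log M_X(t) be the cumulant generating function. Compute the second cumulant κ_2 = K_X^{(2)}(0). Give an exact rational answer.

M_X(t) = e^(3*e^(t)/2 - 3/2)
K_X(t) = log M_X(t) = 3*e^(t)/2 - 3/2
K′(t) = 3*e^(t)/2
K′′(t) = 3*e^(t)/2

κ_2 = K′′(0) = 3/2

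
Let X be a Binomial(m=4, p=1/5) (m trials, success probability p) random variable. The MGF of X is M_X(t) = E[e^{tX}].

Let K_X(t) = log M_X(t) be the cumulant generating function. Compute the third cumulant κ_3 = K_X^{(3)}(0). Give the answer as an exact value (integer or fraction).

κ_3 = d^3K/dt^3 |_{t=0} = 48/125

M_X(t) = (e^(t)/5 + 4/5)^4
K_X(t) = log M_X(t) = 4*log(e^(t)/5 + 4/5)
dK/dt = 4*e^(t)/(e^(t) + 4)
d^2K/dt^2 = 16*e^(t)/(e^(2*t) + 8*e^(t) + 16)
d^3K/dt^3 = (-16*e^(2*t) + 64*e^(t))/(e^(3*t) + 12*e^(2*t) + 48*e^(t) + 64)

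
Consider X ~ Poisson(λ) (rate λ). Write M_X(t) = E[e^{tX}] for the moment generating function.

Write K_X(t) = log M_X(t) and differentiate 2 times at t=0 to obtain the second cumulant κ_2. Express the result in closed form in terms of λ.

M_X(t) = e^(λ*(e^(t) - 1))
K_X(t) = log M_X(t) = λ*(e^(t) - 1)
K^(2)(t) = λ*e^(t)

κ_2 = K^(2)(0) = λ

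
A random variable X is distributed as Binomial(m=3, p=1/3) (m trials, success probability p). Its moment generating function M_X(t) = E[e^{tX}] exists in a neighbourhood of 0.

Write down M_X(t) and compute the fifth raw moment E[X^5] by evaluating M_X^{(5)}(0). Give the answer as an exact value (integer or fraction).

E[X^5] = M^(5)(0) = 149/9

M_X(t) = (e^(t)/3 + 2/3)^3
M^(5)(t) = 9*e^(3*t) + 64*e^(2*t)/9 + 4*e^(t)/9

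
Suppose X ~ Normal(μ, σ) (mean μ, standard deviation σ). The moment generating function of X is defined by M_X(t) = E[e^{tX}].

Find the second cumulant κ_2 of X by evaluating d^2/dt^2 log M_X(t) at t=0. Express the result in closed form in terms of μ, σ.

M_X(t) = e^(μ*t + σ^2*t^2/2)
K_X(t) = log M_X(t) = μ*t + σ^2*t^2/2
dK/dt = μ + σ^2*t
d^2K/dt^2 = σ^2

κ_2 = d^2K/dt^2 |_{t=0} = σ^2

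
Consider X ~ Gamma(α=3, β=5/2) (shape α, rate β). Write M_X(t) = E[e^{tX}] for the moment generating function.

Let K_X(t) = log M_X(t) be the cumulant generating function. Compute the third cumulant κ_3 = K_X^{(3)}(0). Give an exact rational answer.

κ_3 = K′′′(0) = 48/125

M_X(t) = 125/(8*(5/2 - t)^3)
K_X(t) = log M_X(t) = -3*log(5/2 - t) - 3*log(2) + 3*log(5)
K′(t) = -6/(2*t - 5)
K′′(t) = 12/(4*t^2 - 20*t + 25)
K′′′(t) = -48/(8*t^3 - 60*t^2 + 150*t - 125)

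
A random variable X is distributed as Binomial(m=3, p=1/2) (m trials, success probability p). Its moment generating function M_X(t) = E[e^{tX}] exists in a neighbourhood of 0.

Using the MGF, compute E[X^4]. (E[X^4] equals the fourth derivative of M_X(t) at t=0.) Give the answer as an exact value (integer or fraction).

E[X^4] = D^4[M](0) = 33/2

M_X(t) = (e^(t)/2 + 1/2)^3
D^4[M](t) = 81*e^(3*t)/8 + 6*e^(2*t) + 3*e^(t)/8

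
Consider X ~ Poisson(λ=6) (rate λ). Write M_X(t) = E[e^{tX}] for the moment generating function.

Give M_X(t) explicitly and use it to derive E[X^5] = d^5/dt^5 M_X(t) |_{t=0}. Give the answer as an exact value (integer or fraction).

E[X^5] = M′′′′′(0) = 26682

M_X(t) = e^(6*e^(t) - 6)
M′(t) = 6*e^(-6)*e^(t)*e^(6*e^(t))
M′′(t) = (36*e^(2*t)*e^(6*e^(t)) + 6*e^(t)*e^(6*e^(t)))*e^(-6)
M′′′(t) = (216*e^(3*t)*e^(6*e^(t)) + 108*e^(2*t)*e^(6*e^(t)) + 6*e^(t)*e^(6*e^(t)))*e^(-6)
M′′′′(t) = (1296*e^(4*t)*e^(6*e^(t)) + 1296*e^(3*t)*e^(6*e^(t)) + 252*e^(2*t)*e^(6*e^(t)) + 6*e^(t)*e^(6*e^(t)))*e^(-6)
M′′′′′(t) = (7776*e^(5*t)*e^(6*e^(t)) + 12960*e^(4*t)*e^(6*e^(t)) + 5400*e^(3*t)*e^(6*e^(t)) + 540*e^(2*t)*e^(6*e^(t)) + 6*e^(t)*e^(6*e^(t)))*e^(-6)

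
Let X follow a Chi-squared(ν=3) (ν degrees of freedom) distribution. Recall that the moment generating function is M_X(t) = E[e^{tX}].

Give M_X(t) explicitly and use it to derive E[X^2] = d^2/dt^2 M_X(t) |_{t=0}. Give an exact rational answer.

E[X^2] = M′′(0) = 15

M_X(t) = (1 - 2*t)^(-3/2)
M′(t) = 3/(4*t^2*√(1 - 2*t) - 4*t*√(1 - 2*t) + √(1 - 2*t))
M′′(t) = -15/(8*t^3*√(1 - 2*t) - 12*t^2*√(1 - 2*t) + 6*t*√(1 - 2*t) - √(1 - 2*t))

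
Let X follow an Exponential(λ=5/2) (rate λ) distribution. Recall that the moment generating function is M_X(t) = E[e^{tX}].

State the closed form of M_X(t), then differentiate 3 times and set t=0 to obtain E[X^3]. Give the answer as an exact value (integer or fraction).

E[X^3] = D^3[M](0) = 48/125

M_X(t) = 5/(2*(5/2 - t))
D^3[M](t) = 240/(16*t^4 - 160*t^3 + 600*t^2 - 1000*t + 625)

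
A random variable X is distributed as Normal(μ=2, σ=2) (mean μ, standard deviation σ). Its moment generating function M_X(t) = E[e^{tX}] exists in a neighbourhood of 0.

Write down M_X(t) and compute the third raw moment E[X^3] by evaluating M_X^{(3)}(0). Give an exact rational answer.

E[X^3] = d^3M/dt^3 |_{t=0} = 32

M_X(t) = e^(2*t^2 + 2*t)
dM/dt = 4*t*e^(2*t)*e^(2*t^2) + 2*e^(2*t)*e^(2*t^2)
d^2M/dt^2 = 16*t^2*e^(2*t)*e^(2*t^2) + 16*t*e^(2*t)*e^(2*t^2) + 8*e^(2*t)*e^(2*t^2)
d^3M/dt^3 = 64*t^3*e^(2*t)*e^(2*t^2) + 96*t^2*e^(2*t)*e^(2*t^2) + 96*t*e^(2*t)*e^(2*t^2) + 32*e^(2*t)*e^(2*t^2)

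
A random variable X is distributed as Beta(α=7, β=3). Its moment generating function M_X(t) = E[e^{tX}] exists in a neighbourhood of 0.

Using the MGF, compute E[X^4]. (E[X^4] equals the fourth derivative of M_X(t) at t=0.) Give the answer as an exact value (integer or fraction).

M_X(t) = ₁F₁(7; 10; t)
M^(4)(t) = 42*₁F₁(11; 14; t)/143

E[X^4] = M^(4)(0) = 42/143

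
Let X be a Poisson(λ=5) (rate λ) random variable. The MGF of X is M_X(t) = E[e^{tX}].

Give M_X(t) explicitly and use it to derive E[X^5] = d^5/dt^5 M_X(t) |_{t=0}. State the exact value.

E[X^5] = D^5[M](0) = 12880

M_X(t) = e^(5*e^(t) - 5)
D^5[M](t) = (3125*e^(5*t)*e^(5*e^(t)) + 6250*e^(4*t)*e^(5*e^(t)) + 3125*e^(3*t)*e^(5*e^(t)) + 375*e^(2*t)*e^(5*e^(t)) + 5*e^(t)*e^(5*e^(t)))*e^(-5)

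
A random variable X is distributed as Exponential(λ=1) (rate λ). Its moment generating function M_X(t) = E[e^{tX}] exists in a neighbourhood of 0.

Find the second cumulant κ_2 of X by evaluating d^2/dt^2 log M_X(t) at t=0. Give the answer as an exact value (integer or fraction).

κ_2 = d^2K/dt^2 |_{t=0} = 1

M_X(t) = 1/(1 - t)
K_X(t) = log M_X(t) = -log(1 - t)
dK/dt = -1/(t - 1)
d^2K/dt^2 = 1/(t^2 - 2*t + 1)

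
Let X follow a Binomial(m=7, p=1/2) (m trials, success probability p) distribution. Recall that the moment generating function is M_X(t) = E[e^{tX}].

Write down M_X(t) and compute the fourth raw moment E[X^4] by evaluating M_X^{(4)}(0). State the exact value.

E[X^4] = d^4M/dt^4 |_{t=0} = 287

M_X(t) = (e^(t)/2 + 1/2)^7
dM/dt = 7*e^(7*t)/128 + 21*e^(6*t)/64 + 105*e^(5*t)/128 + 35*e^(4*t)/32 + 105*e^(3*t)/128 + 21*e^(2*t)/64 + 7*e^(t)/128
d^2M/dt^2 = 49*e^(7*t)/128 + 63*e^(6*t)/32 + 525*e^(5*t)/128 + 35*e^(4*t)/8 + 315*e^(3*t)/128 + 21*e^(2*t)/32 + 7*e^(t)/128
d^3M/dt^3 = 343*e^(7*t)/128 + 189*e^(6*t)/16 + 2625*e^(5*t)/128 + 35*e^(4*t)/2 + 945*e^(3*t)/128 + 21*e^(2*t)/16 + 7*e^(t)/128
d^4M/dt^4 = 2401*e^(7*t)/128 + 567*e^(6*t)/8 + 13125*e^(5*t)/128 + 70*e^(4*t) + 2835*e^(3*t)/128 + 21*e^(2*t)/8 + 7*e^(t)/128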